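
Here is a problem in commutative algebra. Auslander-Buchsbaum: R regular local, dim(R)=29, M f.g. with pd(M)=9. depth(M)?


pd+depth=depth(R)=29
depth=29-9=20


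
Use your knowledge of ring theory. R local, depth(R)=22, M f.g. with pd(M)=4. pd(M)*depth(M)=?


pd+depth=22
depth=22-4=18
pd*depth=4*18=72


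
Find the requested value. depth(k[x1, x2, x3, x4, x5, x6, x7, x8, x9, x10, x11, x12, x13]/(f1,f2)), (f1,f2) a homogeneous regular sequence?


depth(R)=13
depth(R/I)=13-2=11


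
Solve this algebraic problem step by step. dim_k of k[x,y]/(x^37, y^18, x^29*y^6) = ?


k[x,y]/I, I = (x^37, y^18, x^29*y^6)
Rect: 37x18=666. Corner: (37-29)x(18-6)=96.
dim = 666-96 = 570


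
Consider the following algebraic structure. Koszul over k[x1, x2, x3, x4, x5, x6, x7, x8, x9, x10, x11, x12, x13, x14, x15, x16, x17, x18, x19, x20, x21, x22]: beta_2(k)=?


C(n,i)=C(22,2)=231


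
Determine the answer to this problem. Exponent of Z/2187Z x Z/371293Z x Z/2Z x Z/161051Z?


Exponent = lcm of the cyclic orders; pairwise coprime => product.
3^7*13^5*2^1*11^5=2187*371293*2*161051=261552554516682


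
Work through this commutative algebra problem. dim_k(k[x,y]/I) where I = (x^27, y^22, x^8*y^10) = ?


k[x,y]/I, I = (x^27, y^22, x^8*y^10)
Rect: 27x22=594. Corner: (27-8)x(22-10)=228.
dim = 594-228 = 366


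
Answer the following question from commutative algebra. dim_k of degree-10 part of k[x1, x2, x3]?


C(d+n-1,n-1)=C(12,2)=66


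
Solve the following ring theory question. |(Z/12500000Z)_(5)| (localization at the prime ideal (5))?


5-primary part: 12500000=5^8*32
Size=5^8=390625


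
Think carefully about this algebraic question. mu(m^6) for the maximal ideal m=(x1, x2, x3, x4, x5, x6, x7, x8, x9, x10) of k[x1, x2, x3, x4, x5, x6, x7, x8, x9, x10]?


Graded Nakayama: mu(m^d) = dim_k (m^d/m^(d+1)) = #degree-6 monomials in 10 vars
C(n+d-1,d)=C(15,6)=5005


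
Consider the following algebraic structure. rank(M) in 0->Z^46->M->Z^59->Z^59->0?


Alt sum=0:
(-1)^0*46 + (-1)^1*? + (-1)^2*59 + (-1)^3*59=0
rank(M)=46


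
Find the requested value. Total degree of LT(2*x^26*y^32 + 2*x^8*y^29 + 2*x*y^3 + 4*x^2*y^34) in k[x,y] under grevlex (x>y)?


LT: 2*x^26*y^32
deg_x=26, deg_y=32
Total=26+32=58


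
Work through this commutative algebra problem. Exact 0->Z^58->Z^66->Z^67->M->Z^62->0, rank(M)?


Alt sum=0:
(-1)^0*58 + (-1)^1*66 + (-1)^2*67 + (-1)^3*? + (-1)^4*62=0
rank(M)=121


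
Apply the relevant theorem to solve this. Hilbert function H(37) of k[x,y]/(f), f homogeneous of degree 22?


H(t)=d for t>=d-1.
d=22, t=37
H(37)=22


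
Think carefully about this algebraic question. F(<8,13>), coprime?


gcd(8,13)=1 => F=ab-a-b=8*13-8-13=104-21=83


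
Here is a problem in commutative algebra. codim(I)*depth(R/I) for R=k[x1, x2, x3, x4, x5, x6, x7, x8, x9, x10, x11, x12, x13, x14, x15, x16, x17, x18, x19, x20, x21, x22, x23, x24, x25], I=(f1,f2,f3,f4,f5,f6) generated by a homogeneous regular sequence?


codim=6, depth=dim(R/I)=25-6=19
Product=6*19=114


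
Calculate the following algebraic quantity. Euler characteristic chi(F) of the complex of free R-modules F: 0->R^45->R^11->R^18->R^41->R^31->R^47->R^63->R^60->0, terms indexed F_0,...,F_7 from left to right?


chi = sum (-1)^i * rank:
(-1)^0*45=45
(-1)^1*11=-11
(-1)^2*18=18
(-1)^3*41=-41
(-1)^4*31=31
(-1)^5*47=-47
(-1)^6*63=63
(-1)^7*60=-60
chi=-2


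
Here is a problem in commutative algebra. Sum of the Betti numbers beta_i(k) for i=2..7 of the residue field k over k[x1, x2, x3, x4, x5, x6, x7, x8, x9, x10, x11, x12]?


Koszul resolution: beta_i(k)=C(n,i), n=12
C(12,2)=66, C(12,3)=220, C(12,4)=495, C(12,5)=792, C(12,6)=924, C(12,7)=792
Sum=3289


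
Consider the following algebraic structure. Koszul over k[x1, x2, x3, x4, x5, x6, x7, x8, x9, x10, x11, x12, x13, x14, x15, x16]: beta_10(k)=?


C(n,i)=C(16,10)=8008


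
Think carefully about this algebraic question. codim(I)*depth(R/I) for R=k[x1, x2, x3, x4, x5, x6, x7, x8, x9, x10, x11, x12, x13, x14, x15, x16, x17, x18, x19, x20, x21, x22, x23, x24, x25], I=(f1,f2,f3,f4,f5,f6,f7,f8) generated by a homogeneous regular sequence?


codim=8, depth=dim(R/I)=25-8=17
Product=8*17=136


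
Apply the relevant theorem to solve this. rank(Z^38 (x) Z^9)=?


rank(M(x)N) = rank(M)*rank(N)
38*9 = 342


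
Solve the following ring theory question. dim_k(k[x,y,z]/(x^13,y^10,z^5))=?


Basis: x^iy^jz^k, i<13,j<10,k<5
13*10*5=650


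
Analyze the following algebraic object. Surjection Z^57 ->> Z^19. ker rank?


rank(ker) = 57-19 = 38


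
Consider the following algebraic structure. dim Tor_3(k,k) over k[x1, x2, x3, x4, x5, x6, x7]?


Koszul: C(n,i)=C(7,3)=35


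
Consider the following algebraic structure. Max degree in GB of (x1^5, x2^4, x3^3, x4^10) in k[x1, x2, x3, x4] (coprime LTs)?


Pure powers, coprime LTs => already GB.
Degrees: 5, 4, 3, 10
Max=10


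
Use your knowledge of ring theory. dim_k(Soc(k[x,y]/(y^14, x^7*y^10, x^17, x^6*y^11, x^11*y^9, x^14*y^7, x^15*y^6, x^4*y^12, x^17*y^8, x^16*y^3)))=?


Socle = ann(m) = span of standard monomials u with x*u, y*u in I (staircase corners).
Redundant generators: x^17*y^8
Minimal generators: x^17, x^16*y^3, x^15*y^6, x^14*y^7, x^11*y^9, x^7*y^10, x^6*y^11, x^4*y^12, y^14
Corners: x^3y^13, x^5y^11, x^6y^10, x^10y^9, x^13y^8, x^14y^6, x^15y^5, x^16y^2
Socle dim=8


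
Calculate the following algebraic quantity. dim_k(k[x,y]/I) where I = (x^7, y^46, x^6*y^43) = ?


k[x,y]/I, I = (x^7, y^46, x^6*y^43)
Rect: 7x46=322. Corner: (7-6)x(46-43)=3.
dim = 322-3 = 319


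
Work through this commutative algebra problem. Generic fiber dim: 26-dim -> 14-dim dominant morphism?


dim(fiber)=dim(X)-dim(Y)=26-14=12


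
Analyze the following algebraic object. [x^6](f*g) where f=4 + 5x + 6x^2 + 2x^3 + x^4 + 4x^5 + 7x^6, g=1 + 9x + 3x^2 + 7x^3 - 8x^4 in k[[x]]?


[x^6] = sum a_i*b_j, i+j=6
  6*-8=-48
  2*7=14
  1*3=3
  4*9=36
  7*1=7
Sum=12


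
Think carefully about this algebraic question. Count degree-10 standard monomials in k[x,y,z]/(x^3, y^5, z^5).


Need i<3, j<5, k<5 with i+j+k=10.
For each i, j ranges over max(0,10-i-4)..min(4,10-i):
  i=0: j in [6,4] -> 0
  i=1: j in [5,4] -> 0
  i=2: j in [4,4] -> 1
H(10) = 0+0+1 = 1


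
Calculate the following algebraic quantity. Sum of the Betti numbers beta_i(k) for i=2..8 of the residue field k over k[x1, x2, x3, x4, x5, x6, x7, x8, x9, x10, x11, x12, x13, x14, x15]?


Koszul resolution: beta_i(k)=C(n,i), n=15
C(15,2)=105, C(15,3)=455, C(15,4)=1365, C(15,5)=3003, C(15,6)=5005, C(15,7)=6435, C(15,8)=6435
Sum=22803


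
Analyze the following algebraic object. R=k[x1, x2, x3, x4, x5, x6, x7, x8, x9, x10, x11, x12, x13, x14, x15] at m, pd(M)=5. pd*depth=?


pd+depth=15
depth=15-5=10
pd*depth=5*10=50


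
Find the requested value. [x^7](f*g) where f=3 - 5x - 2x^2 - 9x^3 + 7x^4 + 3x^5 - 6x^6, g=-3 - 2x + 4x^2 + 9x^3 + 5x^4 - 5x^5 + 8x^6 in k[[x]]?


[x^7] = sum a_i*b_j, i+j=7
  -5*8=-40
  -2*-5=10
  -9*5=-45
  7*9=63
  3*4=12
  -6*-2=12
Sum=12


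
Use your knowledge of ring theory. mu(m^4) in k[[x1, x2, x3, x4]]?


C(n+d-1,d)=C(7,4)=35


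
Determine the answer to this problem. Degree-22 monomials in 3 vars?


C(d+n-1,n-1)=C(24,2)=276


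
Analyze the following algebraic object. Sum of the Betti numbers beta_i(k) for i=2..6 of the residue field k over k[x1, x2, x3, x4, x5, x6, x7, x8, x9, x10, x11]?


Koszul resolution: beta_i(k)=C(n,i), n=11
C(11,2)=55, C(11,3)=165, C(11,4)=330, C(11,5)=462, C(11,6)=462
Sum=1474


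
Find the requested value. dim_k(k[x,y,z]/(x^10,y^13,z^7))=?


Basis: x^iy^jz^k, i<10,j<13,k<7
10*13*7=910


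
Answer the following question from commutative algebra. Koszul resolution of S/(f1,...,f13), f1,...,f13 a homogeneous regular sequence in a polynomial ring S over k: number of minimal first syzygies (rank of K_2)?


Regular sequence => Koszul complex is the minimal free resolution.
Syz_1 minimally generated by Koszul relations f_i*e_j - f_j*e_i (i<j): mu(Syz_1) = beta_2 = C(m,2) = m(m-1)/2
m=13
13*12/2 = 78


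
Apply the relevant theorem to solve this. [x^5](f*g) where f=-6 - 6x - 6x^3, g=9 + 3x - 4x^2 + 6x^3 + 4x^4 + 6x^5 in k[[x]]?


[x^5] = sum a_i*b_j, i+j=5
  -6*6=-36
  -6*4=-24
  -6*-4=24
Sum=-36


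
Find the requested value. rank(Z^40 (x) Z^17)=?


rank(M(x)N) = rank(M)*rank(N)
40*17 = 680


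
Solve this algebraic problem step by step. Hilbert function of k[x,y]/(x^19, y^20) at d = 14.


k[x,y], I = (x^19, y^20), d = 14
Need i < 19 and d-i < 20.
Range: 0 <= i <= 14.
H(14) = 15


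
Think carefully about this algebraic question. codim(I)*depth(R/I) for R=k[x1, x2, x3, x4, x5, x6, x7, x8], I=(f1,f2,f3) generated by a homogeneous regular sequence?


codim=3, depth=dim(R/I)=8-3=5
Product=3*5=15


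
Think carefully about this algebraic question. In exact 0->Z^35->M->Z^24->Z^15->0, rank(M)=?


Alt sum=0:
(-1)^0*35 + (-1)^1*? + (-1)^2*24 + (-1)^3*15=0
rank(M)=44


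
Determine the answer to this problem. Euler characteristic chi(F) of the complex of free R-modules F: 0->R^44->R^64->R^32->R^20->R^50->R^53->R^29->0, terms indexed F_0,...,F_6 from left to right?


chi = sum (-1)^i * rank:
(-1)^0*44=44
(-1)^1*64=-64
(-1)^2*32=32
(-1)^3*20=-20
(-1)^4*50=50
(-1)^5*53=-53
(-1)^6*29=29
chi=18


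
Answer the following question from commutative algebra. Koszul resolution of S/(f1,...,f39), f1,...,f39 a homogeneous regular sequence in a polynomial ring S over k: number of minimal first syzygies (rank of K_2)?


Regular sequence => Koszul complex is the minimal free resolution.
Syz_1 minimally generated by Koszul relations f_i*e_j - f_j*e_i (i<j): mu(Syz_1) = beta_2 = C(m,2) = m(m-1)/2
m=39
39*38/2 = 741


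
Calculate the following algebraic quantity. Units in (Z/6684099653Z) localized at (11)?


Local ring = Z/19487171Z.
phi(19487171) = 11^6*(11-1) = 17715610


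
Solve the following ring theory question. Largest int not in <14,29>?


gcd(14,29)=1 => F=ab-a-b=14*29-14-29=406-43=363


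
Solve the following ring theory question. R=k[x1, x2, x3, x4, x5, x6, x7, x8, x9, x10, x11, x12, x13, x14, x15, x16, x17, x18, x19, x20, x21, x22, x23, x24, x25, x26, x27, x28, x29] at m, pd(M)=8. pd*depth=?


pd+depth=29
depth=29-8=21
pd*depth=8*21=168


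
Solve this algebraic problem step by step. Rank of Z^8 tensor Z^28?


rank(M(x)N) = rank(M)*rank(N)
8*28 = 224


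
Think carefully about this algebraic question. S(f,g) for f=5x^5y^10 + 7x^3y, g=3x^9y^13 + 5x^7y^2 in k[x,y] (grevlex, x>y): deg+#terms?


LT(f)=5x^5y^10, LT(g)=3x^9y^13
lcm(LM)=x^9y^13
S(f,g) (scaled by 15 to clear denominators) = 3x^4y^3*f - 5*g = 21x^7y^4 - 25x^7y^2
2 terms, deg 11.
11+2=13


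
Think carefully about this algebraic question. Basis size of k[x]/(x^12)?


Basis: 1,x,...,x^11
dim=12


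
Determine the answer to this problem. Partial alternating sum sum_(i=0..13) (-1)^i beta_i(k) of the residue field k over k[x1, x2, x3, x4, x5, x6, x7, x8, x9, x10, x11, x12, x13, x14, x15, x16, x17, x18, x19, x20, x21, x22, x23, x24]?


Koszul resolution: beta_i(k)=C(n,i), n=24
sum_(i=0..p) (-1)^i C(n,i) = (-1)^p C(n-1,p)
(-1)^13*C(23,13) = (-1)^13*1144066 = -1144066


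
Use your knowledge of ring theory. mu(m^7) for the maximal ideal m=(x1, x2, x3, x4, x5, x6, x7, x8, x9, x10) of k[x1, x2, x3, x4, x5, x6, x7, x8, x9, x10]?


Graded Nakayama: mu(m^d) = dim_k (m^d/m^(d+1)) = #degree-7 monomials in 10 vars
C(n+d-1,d)=C(16,7)=11440


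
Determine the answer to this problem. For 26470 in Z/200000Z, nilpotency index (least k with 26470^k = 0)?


26470^k mod 200000:
k=1: 26470
k=2: 60900
k=3: 23000
k=4: 10000
k=5: 100000
k=6: 0
First zero at k = 6


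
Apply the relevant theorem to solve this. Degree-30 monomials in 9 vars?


C(d+n-1,n-1)=C(38,8)=48903492


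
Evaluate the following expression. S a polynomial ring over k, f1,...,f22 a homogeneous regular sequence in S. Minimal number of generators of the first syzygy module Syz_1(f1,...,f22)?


Regular sequence => Koszul complex is the minimal free resolution.
Syz_1 minimally generated by Koszul relations f_i*e_j - f_j*e_i (i<j): mu(Syz_1) = beta_2 = C(m,2) = m(m-1)/2
m=22
22*21/2 = 231


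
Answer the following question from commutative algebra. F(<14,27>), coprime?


gcd(14,27)=1 => F=ab-a-b=14*27-14-27=378-41=337


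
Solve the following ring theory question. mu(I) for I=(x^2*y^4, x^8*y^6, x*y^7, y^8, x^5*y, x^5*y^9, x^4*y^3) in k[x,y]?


Remove redundant (divisible by others).
x^5*y^9 redundant.
x^8*y^6 redundant.
Min: x^5*y, x^4*y^3, x^2*y^4, x*y^7, y^8
Count=5


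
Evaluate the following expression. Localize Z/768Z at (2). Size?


2-primary part: 768=2^8*3
Size=2^8=256


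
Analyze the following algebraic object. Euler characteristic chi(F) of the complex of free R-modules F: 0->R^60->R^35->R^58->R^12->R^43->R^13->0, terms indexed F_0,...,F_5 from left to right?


chi = sum (-1)^i * rank:
(-1)^0*60=60
(-1)^1*35=-35
(-1)^2*58=58
(-1)^3*12=-12
(-1)^4*43=43
(-1)^5*13=-13
chi=101


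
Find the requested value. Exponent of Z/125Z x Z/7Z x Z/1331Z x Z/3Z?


Exponent = lcm of the cyclic orders; pairwise coprime => product.
5^3*7^1*11^3*3^1=125*7*1331*3=3493875


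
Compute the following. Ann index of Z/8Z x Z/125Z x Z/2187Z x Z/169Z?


Exponent = lcm of the cyclic orders; pairwise coprime => product.
2^3*5^3*3^7*13^2=8*125*2187*169=369603000


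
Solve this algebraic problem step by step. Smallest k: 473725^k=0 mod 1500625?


473725^k mod 1500625:
k=1: 473725
k=2: 1408750
k=3: 643125
k=4: 0
First zero at k = 4


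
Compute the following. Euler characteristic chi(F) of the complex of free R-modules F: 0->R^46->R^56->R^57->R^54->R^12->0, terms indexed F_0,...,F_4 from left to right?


chi = sum (-1)^i * rank:
(-1)^0*46=46
(-1)^1*56=-56
(-1)^2*57=57
(-1)^3*54=-54
(-1)^4*12=12
chi=5


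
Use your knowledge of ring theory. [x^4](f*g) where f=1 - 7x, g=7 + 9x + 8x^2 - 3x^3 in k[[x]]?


[x^4] = sum a_i*b_j, i+j=4
  -7*-3=21
Sum=21


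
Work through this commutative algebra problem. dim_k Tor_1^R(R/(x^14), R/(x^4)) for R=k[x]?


Tor_1(R/I,R/J)=(I cap J)/IJ=(x^14)/(x^18)
dim=18-14=min(14,4)=4


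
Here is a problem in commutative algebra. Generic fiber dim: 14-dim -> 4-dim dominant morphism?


dim(fiber)=dim(X)-dim(Y)=14-4=10


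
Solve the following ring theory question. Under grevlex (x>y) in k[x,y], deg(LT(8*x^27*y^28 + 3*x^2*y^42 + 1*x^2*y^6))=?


LT: 8*x^27*y^28
deg_x=27, deg_y=28
Total=27+28=55


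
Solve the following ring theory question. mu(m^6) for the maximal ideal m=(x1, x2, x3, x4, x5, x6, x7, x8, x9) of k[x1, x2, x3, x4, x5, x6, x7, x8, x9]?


Graded Nakayama: mu(m^d) = dim_k (m^d/m^(d+1)) = #degree-6 monomials in 9 vars
C(n+d-1,d)=C(14,6)=3003


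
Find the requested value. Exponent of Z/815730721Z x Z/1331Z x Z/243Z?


Exponent = lcm of the cyclic orders; pairwise coprime => product.
13^8*11^3*3^5=815730721*1331*243=263834234285193


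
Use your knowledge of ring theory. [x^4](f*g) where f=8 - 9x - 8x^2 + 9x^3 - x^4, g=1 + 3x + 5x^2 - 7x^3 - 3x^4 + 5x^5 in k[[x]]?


[x^4] = sum a_i*b_j, i+j=4
  8*-3=-24
  -9*-7=63
  -8*5=-40
  9*3=27
  -1*1=-1
Sum=25


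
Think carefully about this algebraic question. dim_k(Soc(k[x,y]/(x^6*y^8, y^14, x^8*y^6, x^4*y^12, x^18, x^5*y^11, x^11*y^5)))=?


Socle = ann(m) = span of standard monomials u with x*u, y*u in I (staircase corners).
Minimal generators: x^18, x^11*y^5, x^8*y^6, x^6*y^8, x^5*y^11, x^4*y^12, y^14
Corners: x^3y^13, x^4y^11, x^5y^10, x^7y^7, x^10y^5, x^17y^4
Socle dim=6


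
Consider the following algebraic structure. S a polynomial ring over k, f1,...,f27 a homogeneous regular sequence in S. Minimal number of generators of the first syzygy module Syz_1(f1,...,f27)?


Regular sequence => Koszul complex is the minimal free resolution.
Syz_1 minimally generated by Koszul relations f_i*e_j - f_j*e_i (i<j): mu(Syz_1) = beta_2 = C(m,2) = m(m-1)/2
m=27
27*26/2 = 351


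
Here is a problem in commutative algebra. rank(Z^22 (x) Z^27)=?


rank(M(x)N) = rank(M)*rank(N)
22*27 = 594


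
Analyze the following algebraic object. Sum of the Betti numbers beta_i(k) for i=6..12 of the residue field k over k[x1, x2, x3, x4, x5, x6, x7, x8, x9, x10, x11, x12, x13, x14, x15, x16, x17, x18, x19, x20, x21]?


Koszul resolution: beta_i(k)=C(n,i), n=21
C(21,6)=54264, C(21,7)=116280, C(21,8)=203490, C(21,9)=293930, C(21,10)=352716, C(21,11)=352716, C(21,12)=293930
Sum=1667326


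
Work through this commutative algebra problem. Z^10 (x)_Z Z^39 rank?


rank(M(x)N) = rank(M)*rank(N)
10*39 = 390


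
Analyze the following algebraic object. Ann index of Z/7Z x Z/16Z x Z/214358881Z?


Exponent = lcm of the cyclic orders; pairwise coprime => product.
7^1*2^4*11^8=7*16*214358881=24008194672


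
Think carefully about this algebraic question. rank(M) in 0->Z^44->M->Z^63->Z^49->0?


Alt sum=0:
(-1)^0*44 + (-1)^1*? + (-1)^2*63 + (-1)^3*49=0
rank(M)=58


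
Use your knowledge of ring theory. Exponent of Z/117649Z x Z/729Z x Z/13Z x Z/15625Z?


Exponent = lcm of the cyclic orders; pairwise coprime => product.
7^6*3^6*13^1*5^6=117649*729*13*15625=17421243328125


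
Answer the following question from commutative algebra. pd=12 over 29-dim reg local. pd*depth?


pd+depth=29
depth=29-12=17
pd*depth=12*17=204


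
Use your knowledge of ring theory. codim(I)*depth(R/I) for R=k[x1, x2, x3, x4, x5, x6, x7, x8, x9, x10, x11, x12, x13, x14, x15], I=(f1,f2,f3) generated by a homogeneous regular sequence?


codim=3, depth=dim(R/I)=15-3=12
Product=3*12=36


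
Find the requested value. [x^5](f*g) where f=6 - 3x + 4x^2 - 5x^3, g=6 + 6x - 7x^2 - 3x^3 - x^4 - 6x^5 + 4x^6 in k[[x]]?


[x^5] = sum a_i*b_j, i+j=5
  6*-6=-36
  -3*-1=3
  4*-3=-12
  -5*-7=35
Sum=-10


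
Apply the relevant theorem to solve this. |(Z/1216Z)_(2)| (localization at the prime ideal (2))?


2-primary part: 1216=2^6*19
Size=2^6=64


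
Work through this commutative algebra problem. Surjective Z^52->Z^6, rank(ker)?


rank(ker) = 52-6 = 46


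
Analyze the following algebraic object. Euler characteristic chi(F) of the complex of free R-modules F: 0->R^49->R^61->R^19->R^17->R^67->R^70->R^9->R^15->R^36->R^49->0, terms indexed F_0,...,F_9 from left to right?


chi = sum (-1)^i * rank:
(-1)^0*49=49
(-1)^1*61=-61
(-1)^2*19=19
(-1)^3*17=-17
(-1)^4*67=67
(-1)^5*70=-70
(-1)^6*9=9
(-1)^7*15=-15
(-1)^8*36=36
(-1)^9*49=-49
chi=-32


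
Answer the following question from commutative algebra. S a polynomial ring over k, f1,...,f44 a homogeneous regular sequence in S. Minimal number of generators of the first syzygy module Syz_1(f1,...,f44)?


Regular sequence => Koszul complex is the minimal free resolution.
Syz_1 minimally generated by Koszul relations f_i*e_j - f_j*e_i (i<j): mu(Syz_1) = beta_2 = C(m,2) = m(m-1)/2
m=44
44*43/2 = 946


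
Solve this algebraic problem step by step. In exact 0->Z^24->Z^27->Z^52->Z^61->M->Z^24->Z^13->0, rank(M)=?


Alt sum=0:
(-1)^0*24 + (-1)^1*27 + (-1)^2*52 + (-1)^3*61 + (-1)^4*? + (-1)^5*24 + (-1)^6*13=0
rank(M)=23


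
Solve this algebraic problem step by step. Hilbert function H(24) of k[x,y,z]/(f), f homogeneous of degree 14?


C(26,2)-C(12,2)=325-66=259


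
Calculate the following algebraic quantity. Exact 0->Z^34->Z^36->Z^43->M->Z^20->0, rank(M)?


Alt sum=0:
(-1)^0*34 + (-1)^1*36 + (-1)^2*43 + (-1)^3*? + (-1)^4*20=0
rank(M)=61


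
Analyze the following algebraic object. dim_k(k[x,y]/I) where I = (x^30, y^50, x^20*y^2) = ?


k[x,y]/I, I = (x^30, y^50, x^20*y^2)
Rect: 30x50=1500. Corner: (30-20)x(50-2)=480.
dim = 1500-480 = 1020


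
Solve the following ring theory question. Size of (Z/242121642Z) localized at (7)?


7-primary part: 242121642=7^9*6
Size=7^9=40353607


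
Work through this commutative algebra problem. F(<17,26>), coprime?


gcd(17,26)=1 => F=ab-a-b=17*26-17-26=442-43=399


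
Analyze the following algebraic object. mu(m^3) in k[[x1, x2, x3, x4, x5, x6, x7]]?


C(n+d-1,d)=C(9,3)=84


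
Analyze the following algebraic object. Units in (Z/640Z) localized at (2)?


Local ring = Z/128Z.
phi(128) = 2^6*(2-1) = 64


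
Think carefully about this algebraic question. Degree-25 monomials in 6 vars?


C(d+n-1,n-1)=C(30,5)=142506


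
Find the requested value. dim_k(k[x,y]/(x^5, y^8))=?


Basis: x^i*y^j, i<5, j<8
5*8=40


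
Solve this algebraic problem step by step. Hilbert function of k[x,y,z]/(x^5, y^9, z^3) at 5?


Need i<5, j<9, k<3 with i+j+k=5.
For each i, j ranges over max(0,5-i-2)..min(8,5-i):
  i=0: j in [3,5] -> 3
  i=1: j in [2,4] -> 3
  i=2: j in [1,3] -> 3
  i=3: j in [0,2] -> 3
  i=4: j in [0,1] -> 2
H(5) = 3+3+3+3+2 = 14


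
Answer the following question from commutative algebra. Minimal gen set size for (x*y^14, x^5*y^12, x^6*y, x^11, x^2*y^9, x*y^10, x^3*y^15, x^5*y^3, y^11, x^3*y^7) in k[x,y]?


Remove redundant (divisible by others).
x*y^14 redundant.
x^3*y^15 redundant.
x^5*y^12 redundant.
Min: x^11, x^6*y, x^5*y^3, x^3*y^7, x^2*y^9, x*y^10, y^11
Count=7


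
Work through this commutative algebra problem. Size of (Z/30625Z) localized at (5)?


5-primary part: 30625=5^4*49
Size=5^4=625


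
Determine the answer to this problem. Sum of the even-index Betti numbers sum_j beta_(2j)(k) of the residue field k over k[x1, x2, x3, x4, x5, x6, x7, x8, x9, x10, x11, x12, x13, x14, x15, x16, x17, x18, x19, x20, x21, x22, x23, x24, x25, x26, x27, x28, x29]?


Koszul resolution: beta_i(k)=C(n,i), n=29
sum_even C(29,i) = 2^(n-1) = 2^28 = 268435456


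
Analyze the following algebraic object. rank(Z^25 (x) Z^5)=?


rank(M(x)N) = rank(M)*rank(N)
25*5 = 125


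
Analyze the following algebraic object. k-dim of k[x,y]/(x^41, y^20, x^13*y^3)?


k[x,y]/I, I = (x^41, y^20, x^13*y^3)
Rect: 41x20=820. Corner: (41-13)x(20-3)=476.
dim = 820-476 = 344


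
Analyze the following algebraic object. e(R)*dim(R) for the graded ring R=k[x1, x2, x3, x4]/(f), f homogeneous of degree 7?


e(R)=deg(f)=7, dim(R)=4-1=3
e*dim=7*3=21


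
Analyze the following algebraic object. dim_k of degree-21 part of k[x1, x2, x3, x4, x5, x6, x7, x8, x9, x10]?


C(d+n-1,n-1)=C(30,9)=14307150


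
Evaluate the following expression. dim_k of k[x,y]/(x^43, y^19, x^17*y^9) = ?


k[x,y]/I, I = (x^43, y^19, x^17*y^9)
Rect: 43x19=817. Corner: (43-17)x(19-9)=260.
dim = 817-260 = 557


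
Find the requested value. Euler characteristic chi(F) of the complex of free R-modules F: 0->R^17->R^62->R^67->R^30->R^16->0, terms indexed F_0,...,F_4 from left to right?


chi = sum (-1)^i * rank:
(-1)^0*17=17
(-1)^1*62=-62
(-1)^2*67=67
(-1)^3*30=-30
(-1)^4*16=16
chi=8


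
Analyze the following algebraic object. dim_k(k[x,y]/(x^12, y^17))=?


Basis: x^i*y^j, i<12, j<17
12*17=204


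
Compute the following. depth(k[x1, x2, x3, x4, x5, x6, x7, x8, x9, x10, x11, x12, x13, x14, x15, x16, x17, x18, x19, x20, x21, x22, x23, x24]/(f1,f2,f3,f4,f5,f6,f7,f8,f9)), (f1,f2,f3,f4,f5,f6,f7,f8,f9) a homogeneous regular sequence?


depth(R)=24
depth(R/I)=24-9=15


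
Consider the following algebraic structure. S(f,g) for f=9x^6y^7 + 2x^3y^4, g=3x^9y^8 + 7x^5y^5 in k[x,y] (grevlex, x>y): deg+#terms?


LT(f)=9x^6y^7, LT(g)=3x^9y^8
lcm(LM)=x^9y^8
S(f,g) (scaled by 27 to clear denominators) = 3x^3y*f - 9*g = 6x^6y^5 - 63x^5y^5
2 terms, deg 11.
11+2=13


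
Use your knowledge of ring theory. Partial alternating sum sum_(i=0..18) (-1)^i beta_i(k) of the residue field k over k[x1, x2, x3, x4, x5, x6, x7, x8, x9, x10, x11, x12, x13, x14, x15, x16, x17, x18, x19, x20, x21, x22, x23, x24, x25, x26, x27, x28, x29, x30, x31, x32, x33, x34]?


Koszul resolution: beta_i(k)=C(n,i), n=34
sum_(i=0..p) (-1)^i C(n,i) = (-1)^p C(n-1,p)
(-1)^18*C(33,18) = (-1)^18*1037158320 = 1037158320


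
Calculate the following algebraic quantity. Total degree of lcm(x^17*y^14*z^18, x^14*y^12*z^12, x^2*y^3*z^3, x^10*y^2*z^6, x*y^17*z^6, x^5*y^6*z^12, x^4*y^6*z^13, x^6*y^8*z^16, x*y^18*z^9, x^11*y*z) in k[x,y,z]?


lcm = componentwise max:
x: max(17,14,2,10,1,5,4,6,1,11)=17
y: max(14,12,3,2,17,6,6,8,18,1)=18
z: max(18,12,3,6,6,12,13,16,9,1)=18
Total=17+18+18=53


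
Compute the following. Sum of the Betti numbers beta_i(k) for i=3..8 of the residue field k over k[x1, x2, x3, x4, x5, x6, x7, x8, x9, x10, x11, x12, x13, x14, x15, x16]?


Koszul resolution: beta_i(k)=C(n,i), n=16
C(16,3)=560, C(16,4)=1820, C(16,5)=4368, C(16,6)=8008, C(16,7)=11440, C(16,8)=12870
Sum=39066


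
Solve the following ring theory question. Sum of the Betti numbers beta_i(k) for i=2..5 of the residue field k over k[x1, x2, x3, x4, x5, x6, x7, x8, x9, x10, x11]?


Koszul resolution: beta_i(k)=C(n,i), n=11
C(11,2)=55, C(11,3)=165, C(11,4)=330, C(11,5)=462
Sum=1012


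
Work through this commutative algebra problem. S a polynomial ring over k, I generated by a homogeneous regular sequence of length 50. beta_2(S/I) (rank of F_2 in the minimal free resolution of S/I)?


Regular sequence => Koszul complex is the minimal free resolution.
Syz_1 minimally generated by Koszul relations f_i*e_j - f_j*e_i (i<j): mu(Syz_1) = beta_2 = C(m,2) = m(m-1)/2
m=50
50*49/2 = 1225


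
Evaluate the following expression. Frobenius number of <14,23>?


gcd(14,23)=1 => F=ab-a-b=14*23-14-23=322-37=285


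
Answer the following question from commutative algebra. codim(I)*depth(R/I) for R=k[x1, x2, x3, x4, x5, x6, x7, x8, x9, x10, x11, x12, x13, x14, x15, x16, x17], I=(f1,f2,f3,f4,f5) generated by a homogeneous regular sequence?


codim=5, depth=dim(R/I)=17-5=12
Product=5*12=60


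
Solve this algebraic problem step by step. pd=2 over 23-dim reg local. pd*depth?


pd+depth=23
depth=23-2=21
pd*depth=2*21=42


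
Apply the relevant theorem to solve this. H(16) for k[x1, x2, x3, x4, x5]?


C(d+n-1,n-1)=C(20,4)=4845


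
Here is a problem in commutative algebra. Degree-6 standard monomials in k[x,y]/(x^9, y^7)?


k[x,y], I = (x^9, y^7), d = 6
Need i < 9 and d-i < 7.
Range: 0 <= i <= 6.
H(6) = 7


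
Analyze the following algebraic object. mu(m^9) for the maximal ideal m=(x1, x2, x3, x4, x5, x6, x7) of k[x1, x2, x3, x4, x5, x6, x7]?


Graded Nakayama: mu(m^d) = dim_k (m^d/m^(d+1)) = #degree-9 monomials in 7 vars
C(n+d-1,d)=C(15,9)=5005


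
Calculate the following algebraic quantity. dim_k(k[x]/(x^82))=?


Basis: 1,x,...,x^81
dim=82


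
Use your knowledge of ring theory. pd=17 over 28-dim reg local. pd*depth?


pd+depth=28
depth=28-17=11
pd*depth=17*11=187


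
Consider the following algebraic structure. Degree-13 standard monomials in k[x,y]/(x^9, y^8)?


k[x,y], I = (x^9, y^8), d = 13
Need i < 9 and d-i < 8.
Range: 6 <= i <= 8.
H(13) = 3


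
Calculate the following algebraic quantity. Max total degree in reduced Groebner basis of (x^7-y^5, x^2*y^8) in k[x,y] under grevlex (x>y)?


LT(f1)=x^7, LT(f2)=x^2y^8, lcm=x^7y^8
S(f1,f2) = y^8*f1 - x^5*f2 = -y^13
Reduced GB = {f1, f2, y^13}; degrees 7, 10, 13
Max = 13


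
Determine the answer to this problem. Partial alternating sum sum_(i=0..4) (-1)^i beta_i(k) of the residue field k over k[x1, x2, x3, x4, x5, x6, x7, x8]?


Koszul resolution: beta_i(k)=C(n,i), n=8
sum_(i=0..p) (-1)^i C(n,i) = (-1)^p C(n-1,p)
(-1)^4*C(7,4) = (-1)^4*35 = 35


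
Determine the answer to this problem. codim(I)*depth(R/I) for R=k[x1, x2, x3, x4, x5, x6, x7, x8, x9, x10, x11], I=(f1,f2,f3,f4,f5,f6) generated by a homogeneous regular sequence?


codim=6, depth=dim(R/I)=11-6=5
Product=6*5=30


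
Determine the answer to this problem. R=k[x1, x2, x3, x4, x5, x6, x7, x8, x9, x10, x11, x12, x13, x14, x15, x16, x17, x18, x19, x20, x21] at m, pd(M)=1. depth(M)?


pd+depth=depth(R)=21
depth=21-1=20


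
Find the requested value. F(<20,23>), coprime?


gcd(20,23)=1 => F=ab-a-b=20*23-20-23=460-43=417


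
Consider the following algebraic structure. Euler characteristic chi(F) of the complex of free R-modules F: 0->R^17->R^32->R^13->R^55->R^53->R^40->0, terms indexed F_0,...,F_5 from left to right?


chi = sum (-1)^i * rank:
(-1)^0*17=17
(-1)^1*32=-32
(-1)^2*13=13
(-1)^3*55=-55
(-1)^4*53=53
(-1)^5*40=-40
chi=-44


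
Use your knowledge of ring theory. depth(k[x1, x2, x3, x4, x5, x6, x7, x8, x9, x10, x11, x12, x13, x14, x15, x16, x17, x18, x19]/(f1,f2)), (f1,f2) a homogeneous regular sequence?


depth(R)=19
depth(R/I)=19-2=17


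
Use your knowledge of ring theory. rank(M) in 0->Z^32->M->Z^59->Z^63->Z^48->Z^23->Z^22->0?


Alt sum=0:
(-1)^0*32 + (-1)^1*? + (-1)^2*59 + (-1)^3*63 + (-1)^4*48 + (-1)^5*23 + (-1)^6*22=0
rank(M)=75


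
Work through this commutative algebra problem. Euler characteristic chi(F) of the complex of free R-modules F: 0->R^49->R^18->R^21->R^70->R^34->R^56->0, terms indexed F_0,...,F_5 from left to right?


chi = sum (-1)^i * rank:
(-1)^0*49=49
(-1)^1*18=-18
(-1)^2*21=21
(-1)^3*70=-70
(-1)^4*34=34
(-1)^5*56=-56
chi=-40


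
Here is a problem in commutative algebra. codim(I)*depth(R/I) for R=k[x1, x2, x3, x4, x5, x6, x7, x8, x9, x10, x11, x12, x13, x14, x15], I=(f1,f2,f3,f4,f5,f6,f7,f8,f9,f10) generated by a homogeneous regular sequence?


codim=10, depth=dim(R/I)=15-10=5
Product=10*5=50


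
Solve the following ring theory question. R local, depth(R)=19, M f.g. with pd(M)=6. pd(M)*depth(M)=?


pd+depth=19
depth=19-6=13
pd*depth=6*13=78


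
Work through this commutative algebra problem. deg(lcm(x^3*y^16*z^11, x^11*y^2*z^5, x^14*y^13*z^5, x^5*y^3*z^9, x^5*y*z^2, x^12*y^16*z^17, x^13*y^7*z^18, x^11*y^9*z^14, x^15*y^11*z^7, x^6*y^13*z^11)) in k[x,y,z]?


lcm = componentwise max:
x: max(3,11,14,5,5,12,13,11,15,6)=15
y: max(16,2,13,3,1,16,7,9,11,13)=16
z: max(11,5,5,9,2,17,18,14,7,11)=18
Total=15+16+18=49


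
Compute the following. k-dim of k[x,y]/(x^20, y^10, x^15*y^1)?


k[x,y]/I, I = (x^20, y^10, x^15*y^1)
Rect: 20x10=200. Corner: (20-15)x(10-1)=45.
dim = 200-45 = 155


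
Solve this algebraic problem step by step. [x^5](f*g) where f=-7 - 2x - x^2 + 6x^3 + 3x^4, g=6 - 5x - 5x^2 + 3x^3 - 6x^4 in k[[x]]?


[x^5] = sum a_i*b_j, i+j=5
  -2*-6=12
  -1*3=-3
  6*-5=-30
  3*-5=-15
Sum=-36


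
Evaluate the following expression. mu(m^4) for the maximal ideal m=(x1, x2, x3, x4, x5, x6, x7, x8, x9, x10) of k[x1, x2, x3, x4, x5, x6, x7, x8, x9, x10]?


Graded Nakayama: mu(m^d) = dim_k (m^d/m^(d+1)) = #degree-4 monomials in 10 vars
C(n+d-1,d)=C(13,4)=715


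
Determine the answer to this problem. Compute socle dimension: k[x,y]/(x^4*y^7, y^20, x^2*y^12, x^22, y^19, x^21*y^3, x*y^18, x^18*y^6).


Socle = ann(m) = span of standard monomials u with x*u, y*u in I (staircase corners).
Redundant generators: y^20
Minimal generators: x^22, x^21*y^3, x^18*y^6, x^4*y^7, x^2*y^12, x*y^18, y^19
Corners: y^18, xy^17, x^3y^11, x^17y^6, x^20y^5, x^21y^2
Socle dim=6


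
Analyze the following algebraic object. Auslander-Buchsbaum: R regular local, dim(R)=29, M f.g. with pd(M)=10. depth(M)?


pd+depth=depth(R)=29
depth=29-10=19


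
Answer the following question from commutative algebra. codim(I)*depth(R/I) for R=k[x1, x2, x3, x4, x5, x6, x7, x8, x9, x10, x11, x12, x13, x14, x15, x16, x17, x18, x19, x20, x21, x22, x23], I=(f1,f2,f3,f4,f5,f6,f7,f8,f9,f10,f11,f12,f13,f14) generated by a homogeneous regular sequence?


codim=14, depth=dim(R/I)=23-14=9
Product=14*9=126


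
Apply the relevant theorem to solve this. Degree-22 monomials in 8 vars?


C(d+n-1,n-1)=C(29,7)=1560780


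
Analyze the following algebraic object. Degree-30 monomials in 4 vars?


C(d+n-1,n-1)=C(33,3)=5456


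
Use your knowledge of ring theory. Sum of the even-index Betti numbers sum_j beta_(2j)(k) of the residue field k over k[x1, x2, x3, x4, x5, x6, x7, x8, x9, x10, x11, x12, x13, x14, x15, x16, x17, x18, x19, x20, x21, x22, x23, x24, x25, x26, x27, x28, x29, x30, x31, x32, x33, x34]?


Koszul resolution: beta_i(k)=C(n,i), n=34
sum_even C(34,i) = 2^(n-1) = 2^33 = 8589934592


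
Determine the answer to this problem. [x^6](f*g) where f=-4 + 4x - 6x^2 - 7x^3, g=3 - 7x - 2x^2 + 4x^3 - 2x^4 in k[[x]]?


[x^6] = sum a_i*b_j, i+j=6
  -6*-2=12
  -7*4=-28
Sum=-16


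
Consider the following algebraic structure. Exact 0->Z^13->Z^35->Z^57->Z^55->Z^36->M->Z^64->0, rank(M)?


Alt sum=0:
(-1)^0*13 + (-1)^1*35 + (-1)^2*57 + (-1)^3*55 + (-1)^4*36 + (-1)^5*? + (-1)^6*64=0
rank(M)=80


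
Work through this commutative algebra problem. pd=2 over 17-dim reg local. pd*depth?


pd+depth=17
depth=17-2=15
pd*depth=2*15=30


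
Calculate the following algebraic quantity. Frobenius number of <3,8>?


gcd(3,8)=1 => F=ab-a-b=3*8-3-8=24-11=13


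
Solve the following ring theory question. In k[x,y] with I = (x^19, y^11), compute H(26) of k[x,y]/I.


k[x,y], I = (x^19, y^11), d = 26
Need i < 19 and d-i < 11.
Range: 16 <= i <= 18.
H(26) = 3


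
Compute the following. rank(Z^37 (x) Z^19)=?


rank(M(x)N) = rank(M)*rank(N)
37*19 = 703


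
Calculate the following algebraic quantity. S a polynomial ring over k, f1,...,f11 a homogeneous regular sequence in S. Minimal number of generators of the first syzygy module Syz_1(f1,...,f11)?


Regular sequence => Koszul complex is the minimal free resolution.
Syz_1 minimally generated by Koszul relations f_i*e_j - f_j*e_i (i<j): mu(Syz_1) = beta_2 = C(m,2) = m(m-1)/2
m=11
11*10/2 = 55


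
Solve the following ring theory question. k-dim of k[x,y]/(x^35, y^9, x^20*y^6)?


k[x,y]/I, I = (x^35, y^9, x^20*y^6)
Rect: 35x9=315. Corner: (35-20)x(9-6)=45.
dim = 315-45 = 270


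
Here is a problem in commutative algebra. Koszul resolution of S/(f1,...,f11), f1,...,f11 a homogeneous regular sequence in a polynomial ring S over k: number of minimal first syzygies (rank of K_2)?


Regular sequence => Koszul complex is the minimal free resolution.
Syz_1 minimally generated by Koszul relations f_i*e_j - f_j*e_i (i<j): mu(Syz_1) = beta_2 = C(m,2) = m(m-1)/2
m=11
11*10/2 = 55


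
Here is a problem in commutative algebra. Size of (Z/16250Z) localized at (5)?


5-primary part: 16250=5^4*26
Size=5^4=625


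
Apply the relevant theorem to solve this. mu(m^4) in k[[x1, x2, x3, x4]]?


C(n+d-1,d)=C(7,4)=35


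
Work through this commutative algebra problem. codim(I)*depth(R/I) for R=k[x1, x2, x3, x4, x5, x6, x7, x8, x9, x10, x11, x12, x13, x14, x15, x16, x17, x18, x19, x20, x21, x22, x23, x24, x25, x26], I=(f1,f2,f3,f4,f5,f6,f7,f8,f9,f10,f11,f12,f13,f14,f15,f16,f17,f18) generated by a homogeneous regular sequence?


codim=18, depth=dim(R/I)=26-18=8
Product=18*8=144


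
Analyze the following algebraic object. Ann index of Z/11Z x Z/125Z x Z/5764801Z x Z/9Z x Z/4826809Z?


Exponent = lcm of the cyclic orders; pairwise coprime => product.
11^1*5^3*7^8*3^2*13^6=11*125*5764801*9*4826809=344341717706361375


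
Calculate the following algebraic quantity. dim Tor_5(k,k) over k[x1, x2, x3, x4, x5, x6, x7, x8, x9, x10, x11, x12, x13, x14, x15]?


Koszul: C(n,i)=C(15,5)=3003


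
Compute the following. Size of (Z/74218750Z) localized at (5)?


5-primary part: 74218750=5^9*38
Size=5^9=1953125


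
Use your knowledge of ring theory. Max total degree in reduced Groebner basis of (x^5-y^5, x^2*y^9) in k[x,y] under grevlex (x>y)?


LT(f1)=x^5, LT(f2)=x^2y^9, lcm=x^5y^9
S(f1,f2) = y^9*f1 - x^3*f2 = -y^14
Reduced GB = {f1, f2, y^14}; degrees 5, 11, 14
Max = 14


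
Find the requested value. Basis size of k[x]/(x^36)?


Basis: 1,x,...,x^35
dim=36


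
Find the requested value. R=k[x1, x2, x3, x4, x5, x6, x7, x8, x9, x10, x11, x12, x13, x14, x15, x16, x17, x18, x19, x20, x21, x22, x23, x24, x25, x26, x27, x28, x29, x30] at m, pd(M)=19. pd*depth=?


pd+depth=30
depth=30-19=11
pd*depth=19*11=209


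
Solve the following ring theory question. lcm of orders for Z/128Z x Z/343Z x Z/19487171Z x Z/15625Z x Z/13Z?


Exponent = lcm of the cyclic orders; pairwise coprime => product.
2^7*7^3*11^7*5^6*13^1=128*343*19487171*15625*13=173786590978000000


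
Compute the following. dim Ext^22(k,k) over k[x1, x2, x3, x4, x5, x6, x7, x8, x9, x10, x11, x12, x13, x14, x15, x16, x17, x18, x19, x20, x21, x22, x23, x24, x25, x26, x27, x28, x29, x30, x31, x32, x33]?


C(n,i)=C(33,22)=193536720


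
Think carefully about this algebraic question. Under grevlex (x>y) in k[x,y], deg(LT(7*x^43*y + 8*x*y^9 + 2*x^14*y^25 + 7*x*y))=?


LT: 7*x^43*y
deg_x=43, deg_y=1
Total=43+1=44


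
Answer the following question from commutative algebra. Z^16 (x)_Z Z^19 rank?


rank(M(x)N) = rank(M)*rank(N)
16*19 = 304


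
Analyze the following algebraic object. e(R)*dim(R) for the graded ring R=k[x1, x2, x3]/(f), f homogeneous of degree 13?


e(R)=deg(f)=13, dim(R)=3-1=2
e*dim=13*2=26


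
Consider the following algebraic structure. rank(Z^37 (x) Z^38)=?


rank(M(x)N) = rank(M)*rank(N)
37*38 = 1406


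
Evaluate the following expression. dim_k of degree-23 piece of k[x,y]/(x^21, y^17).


k[x,y], I = (x^21, y^17), d = 23
Need i < 21 and d-i < 17.
Range: 7 <= i <= 20.
H(23) = 14


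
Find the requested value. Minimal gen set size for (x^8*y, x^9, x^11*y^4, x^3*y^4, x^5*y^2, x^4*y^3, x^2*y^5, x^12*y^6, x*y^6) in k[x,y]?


Remove redundant (divisible by others).
x^11*y^4 redundant.
x^12*y^6 redundant.
Min: x^9, x^8*y, x^5*y^2, x^4*y^3, x^3*y^4, x^2*y^5, x*y^6
Count=7


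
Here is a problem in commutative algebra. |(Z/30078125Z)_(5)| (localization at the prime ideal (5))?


5-primary part: 30078125=5^8*77
Size=5^8=390625


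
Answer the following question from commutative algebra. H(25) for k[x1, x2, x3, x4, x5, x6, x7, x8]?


C(d+n-1,n-1)=C(32,7)=3365856


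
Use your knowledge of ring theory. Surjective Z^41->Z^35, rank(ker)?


rank(ker) = 41-35 = 6


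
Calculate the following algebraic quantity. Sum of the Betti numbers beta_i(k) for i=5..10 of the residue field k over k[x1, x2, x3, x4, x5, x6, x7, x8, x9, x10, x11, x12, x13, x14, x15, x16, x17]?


Koszul resolution: beta_i(k)=C(n,i), n=17
C(17,5)=6188, C(17,6)=12376, C(17,7)=19448, C(17,8)=24310, C(17,9)=24310, C(17,10)=19448
Sum=106080


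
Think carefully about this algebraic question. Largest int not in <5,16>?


gcd(5,16)=1 => F=ab-a-b=5*16-5-16=80-21=59


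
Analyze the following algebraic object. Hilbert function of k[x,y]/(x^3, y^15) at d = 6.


k[x,y], I = (x^3, y^15), d = 6
Need i < 3 and d-i < 15.
Range: 0 <= i <= 2.
H(6) = 3


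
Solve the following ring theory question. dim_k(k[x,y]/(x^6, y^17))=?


Basis: x^i*y^j, i<6, j<17
6*17=102


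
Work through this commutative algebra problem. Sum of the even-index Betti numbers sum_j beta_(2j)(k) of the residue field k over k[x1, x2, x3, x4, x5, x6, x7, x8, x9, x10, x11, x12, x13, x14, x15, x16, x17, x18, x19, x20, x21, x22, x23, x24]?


Koszul resolution: beta_i(k)=C(n,i), n=24
sum_even C(24,i) = 2^(n-1) = 2^23 = 8388608


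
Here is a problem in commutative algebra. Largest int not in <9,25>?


gcd(9,25)=1 => F=ab-a-b=9*25-9-25=225-34=191


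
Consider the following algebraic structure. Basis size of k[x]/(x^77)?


Basis: 1,x,...,x^76
dim=77


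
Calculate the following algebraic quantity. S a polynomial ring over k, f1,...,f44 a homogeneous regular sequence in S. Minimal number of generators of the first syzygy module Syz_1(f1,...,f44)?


Regular sequence => Koszul complex is the minimal free resolution.
Syz_1 minimally generated by Koszul relations f_i*e_j - f_j*e_i (i<j): mu(Syz_1) = beta_2 = C(m,2) = m(m-1)/2
m=44
44*43/2 = 946


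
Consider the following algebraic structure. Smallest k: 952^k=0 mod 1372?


952^k mod 1372:
k=1: 952
k=2: 784
k=3: 0
First zero at k = 3
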